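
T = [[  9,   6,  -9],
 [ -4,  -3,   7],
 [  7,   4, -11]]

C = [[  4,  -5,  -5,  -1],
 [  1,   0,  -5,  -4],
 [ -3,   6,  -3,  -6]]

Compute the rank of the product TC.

First compute TC:
[[ 69, -99, -48,  21],
 [-40,  62,  14, -26],
 [ 65, -101, -22,  43]]
Now row reduce the product.
R2 ← R2 + (40/69)·R1: [0, 106/23, -318/23, -318/23]
R3 ← R3 − (65/69)·R1: [0, -178/23, 534/23, 534/23]
R3 ← R3 + (89/53)·R2: [0, 0, 0, 0]
2 nonzero rows, so rank(TC) = 2.

2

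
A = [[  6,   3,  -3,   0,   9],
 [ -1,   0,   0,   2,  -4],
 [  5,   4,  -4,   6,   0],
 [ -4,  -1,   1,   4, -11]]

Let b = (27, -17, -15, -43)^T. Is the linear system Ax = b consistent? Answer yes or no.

yes

Row reduce the augmented matrix [A | b].
R2 ← R2 + (1/6)·R1: [0, 1/2, -1/2, 2, -5/2, -25/2]
R3 ← R3 − (5/6)·R1: [0, 3/2, -3/2, 6, -15/2, -75/2]
R4 ← R4 + (2/3)·R1: [0, 1, -1, 4, -5, -25]
R3 ← R3 − (3)·R2: [0, 0, 0, 0, 0, 0]
R4 ← R4 − (2)·R2: [0, 0, 0, 0, 0, 0]
The echelon form has 2 nonzero rows, and every pivot lies in the first 5 columns, so rank(A) = rank([A|b]) = 2.
The system is consistent.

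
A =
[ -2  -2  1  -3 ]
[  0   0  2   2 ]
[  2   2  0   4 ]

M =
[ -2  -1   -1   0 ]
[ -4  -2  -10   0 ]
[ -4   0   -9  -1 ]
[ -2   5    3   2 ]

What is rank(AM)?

2

First compute AM:
[[ 14,  -9,   4,  -7],
 [-12,  10, -12,   2],
 [-20,  14, -10,   8]]
Now row reduce the product.
R2 ← R2 + (6/7)·R1: [0, 16/7, -60/7, -4]
R3 ← R3 + (10/7)·R1: [0, 8/7, -30/7, -2]
R3 ← R3 − (1/2)·R2: [0, 0, 0, 0]
2 nonzero rows, so rank(AM) = 2.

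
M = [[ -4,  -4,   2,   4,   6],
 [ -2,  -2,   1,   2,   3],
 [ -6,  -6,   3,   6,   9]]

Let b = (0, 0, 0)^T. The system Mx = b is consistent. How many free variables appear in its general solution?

4

Row reduce the augmented matrix [M | b].
R2 ← R2 − (1/2)·R1: [0, 0, 0, 0, 0, 0]
R3 ← R3 − (3/2)·R1: [0, 0, 0, 0, 0, 0]
The echelon form has 1 nonzero rows, and every pivot lies in the first 5 columns, so rank(M) = rank([M|b]) = 1.
The system is consistent.
Free variables = (unknowns) − (rank) = 5 − 1 = 4.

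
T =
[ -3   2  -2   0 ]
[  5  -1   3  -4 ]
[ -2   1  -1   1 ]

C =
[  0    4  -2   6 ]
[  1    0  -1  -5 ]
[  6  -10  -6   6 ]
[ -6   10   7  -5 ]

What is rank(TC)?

3

First compute TC:
[[-10,   8,  16, -40],
 [ 41, -50, -55,  73],
 [-11,  12,  16, -28]]
Now row reduce the product.
R2 ← R2 + (41/10)·R1: [0, -86/5, 53/5, -91]
R3 ← R3 − (11/10)·R1: [0, 16/5, -8/5, 16]
R3 ← R3 + (8/43)·R2: [0, 0, 16/43, -40/43]
3 nonzero rows, so rank(TC) = 3.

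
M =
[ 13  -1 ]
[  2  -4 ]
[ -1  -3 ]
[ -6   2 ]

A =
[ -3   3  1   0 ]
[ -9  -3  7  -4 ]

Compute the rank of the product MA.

First compute MA:
[[-30,  42,   6,   4],
 [ 30,  18, -26,  16],
 [ 30,   6, -22,  12],
 [  0, -24,   8,  -8]]
Now row reduce the product.
R2 ← R2 + R1: [0, 60, -20, 20]
R3 ← R3 + R1: [0, 48, -16, 16]
R3 ← R3 − (4/5)·R2: [0, 0, 0, 0]
R4 ← R4 + (2/5)·R2: [0, 0, 0, 0]
2 nonzero rows, so rank(MA) = 2.

2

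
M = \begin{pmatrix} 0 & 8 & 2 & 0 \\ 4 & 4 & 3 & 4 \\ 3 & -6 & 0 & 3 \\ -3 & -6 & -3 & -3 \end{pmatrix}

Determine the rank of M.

Row reduce to echelon form.
Swap R1 ↔ R2
R3 ← R3 − (3/4)·R1: [0, -9, -9/4, 0]
R4 ← R4 + (3/4)·R1: [0, -3, -3/4, 0]
R3 ← R3 + (9/8)·R2: [0, 0, 0, 0]
R4 ← R4 + (3/8)·R2: [0, 0, 0, 0]
Echelon form has 2 nonzero rows, so rank(M) = 2.

2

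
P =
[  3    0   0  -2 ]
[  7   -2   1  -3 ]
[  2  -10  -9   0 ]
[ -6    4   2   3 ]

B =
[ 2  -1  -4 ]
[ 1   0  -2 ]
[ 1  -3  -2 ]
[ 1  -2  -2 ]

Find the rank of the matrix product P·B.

First compute PB:
[[  4,   1,  -8],
 [ 10,  -4, -20],
 [-15,  25,  30],
 [ -3,  -6,   6]]
Now row reduce the product.
R2 ← R2 − (5/2)·R1: [0, -13/2, 0]
R3 ← R3 + (15/4)·R1: [0, 115/4, 0]
R4 ← R4 + (3/4)·R1: [0, -21/4, 0]
R3 ← R3 + (115/26)·R2: [0, 0, 0]
R4 ← R4 − (21/26)·R2: [0, 0, 0]
2 nonzero rows, so rank(PB) = 2.

2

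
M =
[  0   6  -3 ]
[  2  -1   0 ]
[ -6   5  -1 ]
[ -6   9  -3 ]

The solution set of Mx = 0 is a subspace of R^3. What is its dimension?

Row reduce to echelon form.
Swap R1 ↔ R2
R3 ← R3 + (3)·R1: [0, 2, -1]
R4 ← R4 + (3)·R1: [0, 6, -3]
R3 ← R3 − (1/3)·R2: [0, 0, 0]
R4 ← R4 − R2: [0, 0, 0]
2 nonzero rows, so rank(M) = 2.
M has 3 columns; by rank–nullity, nullity = 3 − 2 = 1.

1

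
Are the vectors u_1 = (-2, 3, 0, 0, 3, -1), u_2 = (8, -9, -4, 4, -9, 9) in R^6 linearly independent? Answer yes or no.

Form the matrix with these vectors as rows and row reduce.
R2 ← R2 + (4)·R1: [0, 3, -4, 4, 3, 5]
2 nonzero rows, so the 2 vectors span a space of dimension 2.
Since 2 = 2, the vectors are linearly independent.

yes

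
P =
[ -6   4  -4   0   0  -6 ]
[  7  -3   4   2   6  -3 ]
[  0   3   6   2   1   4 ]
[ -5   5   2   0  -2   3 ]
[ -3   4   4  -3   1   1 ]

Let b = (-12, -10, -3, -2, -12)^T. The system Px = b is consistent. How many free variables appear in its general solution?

Row reduce the augmented matrix [P | b].
R2 ← R2 + (7/6)·R1: [0, 5/3, -2/3, 2, 6, -10, -24]
R4 ← R4 − (5/6)·R1: [0, 5/3, 16/3, 0, -2, 8, 8]
R5 ← R5 − (1/2)·R1: [0, 2, 6, -3, 1, 4, -6]
R3 ← R3 − (9/5)·R2: [0, 0, 36/5, -8/5, -49/5, 22, 201/5]
R4 ← R4 − R2: [0, 0, 6, -2, -8, 18, 32]
R5 ← R5 − (6/5)·R2: [0, 0, 34/5, -27/5, -31/5, 16, 114/5]
R4 ← R4 − (5/6)·R3: [0, 0, 0, -2/3, 1/6, -1/3, -3/2]
R5 ← R5 − (17/18)·R3: [0, 0, 0, -35/9, 55/18, -43/9, -91/6]
R5 ← R5 − (35/6)·R4: [0, 0, 0, 0, 25/12, -17/6, -77/12]
The echelon form has 5 nonzero rows, and every pivot lies in the first 6 columns, so rank(P) = rank([P|b]) = 5.
The system is consistent.
Free variables = (unknowns) − (rank) = 6 − 5 = 1.

1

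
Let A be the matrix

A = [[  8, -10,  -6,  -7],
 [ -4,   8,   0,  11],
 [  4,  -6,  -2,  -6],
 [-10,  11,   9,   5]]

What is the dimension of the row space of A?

Row reduce to echelon form.
R2 ← R2 + (1/2)·R1: [0, 3, -3, 15/2]
R3 ← R3 − (1/2)·R1: [0, -1, 1, -5/2]
R4 ← R4 + (5/4)·R1: [0, -3/2, 3/2, -15/4]
R3 ← R3 + (1/3)·R2: [0, 0, 0, 0]
R4 ← R4 + (1/2)·R2: [0, 0, 0, 0]
Echelon form has 2 nonzero rows, so rank(A) = 2.
The row space has dimension equal to the rank: 2.

2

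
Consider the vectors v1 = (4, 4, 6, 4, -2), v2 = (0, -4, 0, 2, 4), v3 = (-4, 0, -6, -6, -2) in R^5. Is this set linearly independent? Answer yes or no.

no

Form the matrix with these vectors as rows and row reduce.
R3 ← R3 + R1: [0, 4, 0, -2, -4]
R3 ← R3 + R2: [0, 0, 0, 0, 0]
2 nonzero rows, so the 3 vectors span a space of dimension 2.
Since 2 < 3, the vectors are linearly dependent.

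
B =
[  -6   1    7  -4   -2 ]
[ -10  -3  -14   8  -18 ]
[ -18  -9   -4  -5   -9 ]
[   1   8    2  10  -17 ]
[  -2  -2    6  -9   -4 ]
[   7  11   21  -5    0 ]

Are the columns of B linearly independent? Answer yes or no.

yes

Row reduce B to echelon form.
R2 ← R2 − (5/3)·R1: [0, -14/3, -77/3, 44/3, -44/3]
R3 ← R3 − (3)·R1: [0, -12, -25, 7, -3]
R4 ← R4 + (1/6)·R1: [0, 49/6, 19/6, 28/3, -52/3]
R5 ← R5 − (1/3)·R1: [0, -7/3, 11/3, -23/3, -10/3]
R6 ← R6 + (7/6)·R1: [0, 73/6, 175/6, -29/3, -7/3]
R3 ← R3 − (18/7)·R2: [0, 0, 41, -215/7, 243/7]
R4 ← R4 + (7/4)·R2: [0, 0, -167/4, 35, -43]
R5 ← R5 − (1/2)·R2: [0, 0, 33/2, -15, 4]
R6 ← R6 + (73/28)·R2: [0, 0, -151/4, 200/7, -284/7]
R4 ← R4 + (167/164)·R3: [0, 0, 0, 4275/1148, -8783/1148]
R5 ← R5 − (33/82)·R3: [0, 0, 0, -1515/574, -5723/574]
R6 ← R6 + (151/164)·R3: [0, 0, 0, 335/1148, -9883/1148]
R5 ← R5 + (202/285)·R4: [0, 0, 0, 0, -4387/285]
R6 ← R6 − (67/855)·R4: [0, 0, 0, 0, -6848/855]
R6 ← R6 − (64/123)·R5: [0, 0, 0, 0, 0]
5 pivots among 5 columns.
Every column is a pivot column, so the columns are linearly independent.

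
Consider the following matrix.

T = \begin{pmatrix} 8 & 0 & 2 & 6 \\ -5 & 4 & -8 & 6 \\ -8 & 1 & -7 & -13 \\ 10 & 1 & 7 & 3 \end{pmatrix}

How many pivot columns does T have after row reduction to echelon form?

Row reduce to echelon form.
R2 ← R2 + (5/8)·R1: [0, 4, -27/4, 39/4]
R3 ← R3 + R1: [0, 1, -5, -7]
R4 ← R4 − (5/4)·R1: [0, 1, 9/2, -9/2]
R3 ← R3 − (1/4)·R2: [0, 0, -53/16, -151/16]
R4 ← R4 − (1/4)·R2: [0, 0, 99/16, -111/16]
R4 ← R4 + (99/53)·R3: [0, 0, 0, -1302/53]
Echelon form has 4 nonzero rows, so rank(T) = 4.
Each nonzero row contributes one pivot column: 4 pivot columns.

4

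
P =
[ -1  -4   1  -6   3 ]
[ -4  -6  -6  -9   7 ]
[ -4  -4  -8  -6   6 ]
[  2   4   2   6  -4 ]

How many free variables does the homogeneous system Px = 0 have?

3

Row reduce to echelon form.
R2 ← R2 − (4)·R1: [0, 10, -10, 15, -5]
R3 ← R3 − (4)·R1: [0, 12, -12, 18, -6]
R4 ← R4 + (2)·R1: [0, -4, 4, -6, 2]
R3 ← R3 − (6/5)·R2: [0, 0, 0, 0, 0]
R4 ← R4 + (2/5)·R2: [0, 0, 0, 0, 0]
2 nonzero rows, so rank(P) = 2.
P has 5 columns; by rank–nullity, nullity = 5 − 2 = 3.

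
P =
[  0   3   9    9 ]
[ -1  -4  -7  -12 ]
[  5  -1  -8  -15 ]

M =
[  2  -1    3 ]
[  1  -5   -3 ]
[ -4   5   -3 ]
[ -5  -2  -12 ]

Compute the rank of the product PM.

2

First compute PM:
[[-78,  12, -144],
 [ 82,  10, 174],
 [116, -10, 222]]
Now row reduce the product.
R2 ← R2 + (41/39)·R1: [0, 294/13, 294/13]
R3 ← R3 + (58/39)·R1: [0, 102/13, 102/13]
R3 ← R3 − (17/49)·R2: [0, 0, 0]
2 nonzero rows, so rank(PM) = 2.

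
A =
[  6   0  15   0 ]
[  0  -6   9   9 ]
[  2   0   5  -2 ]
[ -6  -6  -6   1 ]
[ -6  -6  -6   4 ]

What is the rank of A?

3

Row reduce to echelon form.
R3 ← R3 − (1/3)·R1: [0, 0, 0, -2]
R4 ← R4 + R1: [0, -6, 9, 1]
R5 ← R5 + R1: [0, -6, 9, 4]
R4 ← R4 − R2: [0, 0, 0, -8]
R5 ← R5 − R2: [0, 0, 0, -5]
R4 ← R4 − (4)·R3: [0, 0, 0, 0]
R5 ← R5 − (5/2)·R3: [0, 0, 0, 0]
Echelon form has 3 nonzero rows, so rank(A) = 3.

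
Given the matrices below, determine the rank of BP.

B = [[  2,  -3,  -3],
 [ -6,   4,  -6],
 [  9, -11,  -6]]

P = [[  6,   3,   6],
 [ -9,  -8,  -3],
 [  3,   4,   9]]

First compute BP:
[[ 30,  18,  -6],
 [-90, -74, -102],
 [135,  91,  33]]
Now row reduce the product.
R2 ← R2 + (3)·R1: [0, -20, -120]
R3 ← R3 − (9/2)·R1: [0, 10, 60]
R3 ← R3 + (1/2)·R2: [0, 0, 0]
2 nonzero rows, so rank(BP) = 2.

2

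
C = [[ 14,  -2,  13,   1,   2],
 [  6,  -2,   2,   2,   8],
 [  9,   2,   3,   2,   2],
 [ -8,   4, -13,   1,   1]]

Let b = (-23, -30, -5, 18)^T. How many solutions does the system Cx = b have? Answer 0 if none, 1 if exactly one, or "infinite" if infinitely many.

Row reduce the augmented matrix [C | b].
R2 ← R2 − (3/7)·R1: [0, -8/7, -25/7, 11/7, 50/7, -141/7]
R3 ← R3 − (9/14)·R1: [0, 23/7, -75/14, 19/14, 5/7, 137/14]
R4 ← R4 + (4/7)·R1: [0, 20/7, -39/7, 11/7, 15/7, 34/7]
R3 ← R3 + (23/8)·R2: [0, 0, -125/8, 47/8, 85/4, -385/8]
R4 ← R4 + (5/2)·R2: [0, 0, -29/2, 11/2, 20, -91/2]
R4 ← R4 − (116/125)·R3: [0, 0, 0, 6/125, 7/25, -21/25]
The echelon form has 4 nonzero rows, and every pivot lies in the first 5 columns, so rank(C) = rank([C|b]) = 4.
The system is consistent.
rank = 4 < 5 unknowns, so there are infinitely many solutions.

infinite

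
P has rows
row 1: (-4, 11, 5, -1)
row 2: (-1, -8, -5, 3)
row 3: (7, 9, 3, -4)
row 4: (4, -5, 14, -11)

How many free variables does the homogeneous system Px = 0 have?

Row reduce to echelon form.
R2 ← R2 − (1/4)·R1: [0, -43/4, -25/4, 13/4]
R3 ← R3 + (7/4)·R1: [0, 113/4, 47/4, -23/4]
R4 ← R4 + R1: [0, 6, 19, -12]
R3 ← R3 + (113/43)·R2: [0, 0, -201/43, 120/43]
R4 ← R4 + (24/43)·R2: [0, 0, 667/43, -438/43]
R4 ← R4 + (667/201)·R3: [0, 0, 0, -62/67]
4 nonzero rows, so rank(P) = 4.
P has 4 columns; by rank–nullity, nullity = 4 − 4 = 0.

0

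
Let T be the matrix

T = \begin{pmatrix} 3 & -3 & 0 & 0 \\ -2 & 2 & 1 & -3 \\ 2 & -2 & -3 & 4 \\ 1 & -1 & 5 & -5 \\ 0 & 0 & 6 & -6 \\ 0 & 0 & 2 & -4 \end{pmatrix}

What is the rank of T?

3

Row reduce to echelon form.
R2 ← R2 + (2/3)·R1: [0, 0, 1, -3]
R3 ← R3 − (2/3)·R1: [0, 0, -3, 4]
R4 ← R4 − (1/3)·R1: [0, 0, 5, -5]
R3 ← R3 + (3)·R2: [0, 0, 0, -5]
R4 ← R4 − (5)·R2: [0, 0, 0, 10]
R5 ← R5 − (6)·R2: [0, 0, 0, 12]
R6 ← R6 − (2)·R2: [0, 0, 0, 2]
R4 ← R4 + (2)·R3: [0, 0, 0, 0]
R5 ← R5 + (12/5)·R3: [0, 0, 0, 0]
R6 ← R6 + (2/5)·R3: [0, 0, 0, 0]
Echelon form has 3 nonzero rows, so rank(T) = 3.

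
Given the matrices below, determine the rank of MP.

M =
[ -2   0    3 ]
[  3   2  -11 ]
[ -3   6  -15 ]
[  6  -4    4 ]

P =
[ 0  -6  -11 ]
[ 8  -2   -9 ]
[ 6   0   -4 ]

First compute MP:
[[ 18,  12,  10],
 [-50, -22,  -7],
 [-42,   6,  39],
 [ -8, -28, -46]]
Now row reduce the product.
R2 ← R2 + (25/9)·R1: [0, 34/3, 187/9]
R3 ← R3 + (7/3)·R1: [0, 34, 187/3]
R4 ← R4 + (4/9)·R1: [0, -68/3, -374/9]
R3 ← R3 − (3)·R2: [0, 0, 0]
R4 ← R4 + (2)·R2: [0, 0, 0]
2 nonzero rows, so rank(MP) = 2.

2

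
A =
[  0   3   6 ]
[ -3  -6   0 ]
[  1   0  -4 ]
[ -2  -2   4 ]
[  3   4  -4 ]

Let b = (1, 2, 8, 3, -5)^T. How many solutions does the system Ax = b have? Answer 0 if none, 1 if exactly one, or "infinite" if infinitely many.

0

Row reduce the augmented matrix [A | b].
Swap R1 ↔ R2
R3 ← R3 + (1/3)·R1: [0, -2, -4, 26/3]
R4 ← R4 − (2/3)·R1: [0, 2, 4, 5/3]
R5 ← R5 + R1: [0, -2, -4, -3]
R3 ← R3 + (2/3)·R2: [0, 0, 0, 28/3]
R4 ← R4 − (2/3)·R2: [0, 0, 0, 1]
R5 ← R5 + (2/3)·R2: [0, 0, 0, -7/3]
R4 ← R4 − (3/28)·R3: [0, 0, 0, 0]
R5 ← R5 + (1/4)·R3: [0, 0, 0, 0]
The echelon form has 3 nonzero rows; the last pivot sits in the augmented column, so rank(A) = 2 but rank([A|b]) = 3.
Since the ranks differ, the system is inconsistent.
It has no solutions.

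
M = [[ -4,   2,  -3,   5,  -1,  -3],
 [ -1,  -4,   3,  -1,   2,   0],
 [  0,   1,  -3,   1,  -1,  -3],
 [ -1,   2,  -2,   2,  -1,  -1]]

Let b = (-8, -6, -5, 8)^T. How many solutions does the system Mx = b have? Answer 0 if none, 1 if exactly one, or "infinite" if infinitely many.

0

Row reduce the augmented matrix [M | b].
R2 ← R2 − (1/4)·R1: [0, -9/2, 15/4, -9/4, 9/4, 3/4, -4]
R4 ← R4 − (1/4)·R1: [0, 3/2, -5/4, 3/4, -3/4, -1/4, 10]
R3 ← R3 + (2/9)·R2: [0, 0, -13/6, 1/2, -1/2, -17/6, -53/9]
R4 ← R4 + (1/3)·R2: [0, 0, 0, 0, 0, 0, 26/3]
The echelon form has 4 nonzero rows; the last pivot sits in the augmented column, so rank(M) = 3 but rank([M|b]) = 4.
Since the ranks differ, the system is inconsistent.
It has no solutions.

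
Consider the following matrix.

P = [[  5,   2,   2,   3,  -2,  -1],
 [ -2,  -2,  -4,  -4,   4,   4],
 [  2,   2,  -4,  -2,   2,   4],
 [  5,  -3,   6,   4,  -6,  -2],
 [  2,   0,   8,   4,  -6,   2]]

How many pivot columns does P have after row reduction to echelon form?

Row reduce to echelon form.
R2 ← R2 + (2/5)·R1: [0, -6/5, -16/5, -14/5, 16/5, 18/5]
R3 ← R3 − (2/5)·R1: [0, 6/5, -24/5, -16/5, 14/5, 22/5]
R4 ← R4 − R1: [0, -5, 4, 1, -4, -1]
R5 ← R5 − (2/5)·R1: [0, -4/5, 36/5, 14/5, -26/5, 12/5]
R3 ← R3 + R2: [0, 0, -8, -6, 6, 8]
R4 ← R4 − (25/6)·R2: [0, 0, 52/3, 38/3, -52/3, -16]
R5 ← R5 − (2/3)·R2: [0, 0, 28/3, 14/3, -22/3, 0]
R4 ← R4 + (13/6)·R3: [0, 0, 0, -1/3, -13/3, 4/3]
R5 ← R5 + (7/6)·R3: [0, 0, 0, -7/3, -1/3, 28/3]
R5 ← R5 − (7)·R4: [0, 0, 0, 0, 30, 0]
Echelon form has 5 nonzero rows, so rank(P) = 5.
Each nonzero row contributes one pivot column: 5 pivot columns.

5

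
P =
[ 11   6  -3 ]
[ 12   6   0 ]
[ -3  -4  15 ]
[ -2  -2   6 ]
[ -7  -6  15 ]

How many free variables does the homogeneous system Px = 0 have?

1

Row reduce to echelon form.
R2 ← R2 − (12/11)·R1: [0, -6/11, 36/11]
R3 ← R3 + (3/11)·R1: [0, -26/11, 156/11]
R4 ← R4 + (2/11)·R1: [0, -10/11, 60/11]
R5 ← R5 + (7/11)·R1: [0, -24/11, 144/11]
R3 ← R3 − (13/3)·R2: [0, 0, 0]
R4 ← R4 − (5/3)·R2: [0, 0, 0]
R5 ← R5 − (4)·R2: [0, 0, 0]
2 nonzero rows, so rank(P) = 2.
P has 3 columns; by rank–nullity, nullity = 3 − 2 = 1.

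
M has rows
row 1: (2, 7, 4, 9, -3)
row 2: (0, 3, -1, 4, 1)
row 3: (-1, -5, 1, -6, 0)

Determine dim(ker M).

2

Row reduce to echelon form.
R3 ← R3 + (1/2)·R1: [0, -3/2, 3, -3/2, -3/2]
R3 ← R3 + (1/2)·R2: [0, 0, 5/2, 1/2, -1]
3 nonzero rows, so rank(M) = 3.
M has 5 columns; by rank–nullity, nullity = 5 − 3 = 2.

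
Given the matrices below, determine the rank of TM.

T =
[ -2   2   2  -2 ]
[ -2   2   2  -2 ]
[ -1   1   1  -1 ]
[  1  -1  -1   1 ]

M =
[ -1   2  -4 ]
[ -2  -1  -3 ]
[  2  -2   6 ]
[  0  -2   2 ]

First compute TM:
[[  2,  -6,  10],
 [  2,  -6,  10],
 [  1,  -3,   5],
 [ -1,   3,  -5]]
Now row reduce the product.
R2 ← R2 − R1: [0, 0, 0]
R3 ← R3 − (1/2)·R1: [0, 0, 0]
R4 ← R4 + (1/2)·R1: [0, 0, 0]
1 nonzero row, so rank(TM) = 1.

1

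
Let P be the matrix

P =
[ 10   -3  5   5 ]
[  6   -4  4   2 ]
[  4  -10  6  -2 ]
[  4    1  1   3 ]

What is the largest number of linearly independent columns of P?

2

Row reduce to echelon form.
R2 ← R2 − (3/5)·R1: [0, -11/5, 1, -1]
R3 ← R3 − (2/5)·R1: [0, -44/5, 4, -4]
R4 ← R4 − (2/5)·R1: [0, 11/5, -1, 1]
R3 ← R3 − (4)·R2: [0, 0, 0, 0]
R4 ← R4 + R2: [0, 0, 0, 0]
Echelon form has 2 nonzero rows, so rank(P) = 2.
The rank gives the maximum number of linearly independent columns: 2.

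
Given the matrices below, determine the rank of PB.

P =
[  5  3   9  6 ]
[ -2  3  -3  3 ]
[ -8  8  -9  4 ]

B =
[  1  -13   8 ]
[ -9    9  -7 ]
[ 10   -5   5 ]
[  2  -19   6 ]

First compute PB:
[[ 80, -197, 100],
 [-53,  11, -34],
 [-162, 145, -141]]
Now row reduce the product.
R2 ← R2 + (53/80)·R1: [0, -9561/80, 129/4]
R3 ← R3 + (81/40)·R1: [0, -10157/40, 123/2]
R3 ← R3 − (20314/9561)·R2: [0, 0, -22375/3187]
3 nonzero rows, so rank(PB) = 3.

3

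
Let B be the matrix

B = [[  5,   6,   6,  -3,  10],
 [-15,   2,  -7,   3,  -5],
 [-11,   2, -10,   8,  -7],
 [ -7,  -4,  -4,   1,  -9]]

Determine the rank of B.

Row reduce to echelon form.
R2 ← R2 + (3)·R1: [0, 20, 11, -6, 25]
R3 ← R3 + (11/5)·R1: [0, 76/5, 16/5, 7/5, 15]
R4 ← R4 + (7/5)·R1: [0, 22/5, 22/5, -16/5, 5]
R3 ← R3 − (19/25)·R2: [0, 0, -129/25, 149/25, -4]
R4 ← R4 − (11/50)·R2: [0, 0, 99/50, -47/25, -1/2]
R4 ← R4 + (33/86)·R3: [0, 0, 0, 35/86, -175/86]
Echelon form has 4 nonzero rows, so rank(B) = 4.

4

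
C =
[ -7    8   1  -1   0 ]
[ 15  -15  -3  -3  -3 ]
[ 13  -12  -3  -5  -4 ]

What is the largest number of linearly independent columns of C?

Row reduce to echelon form.
R2 ← R2 + (15/7)·R1: [0, 15/7, -6/7, -36/7, -3]
R3 ← R3 + (13/7)·R1: [0, 20/7, -8/7, -48/7, -4]
R3 ← R3 − (4/3)·R2: [0, 0, 0, 0, 0]
Echelon form has 2 nonzero rows, so rank(C) = 2.
The rank gives the maximum number of linearly independent columns: 2.

2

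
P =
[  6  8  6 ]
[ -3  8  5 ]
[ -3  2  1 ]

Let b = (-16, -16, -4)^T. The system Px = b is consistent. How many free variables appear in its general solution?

Row reduce the augmented matrix [P | b].
R2 ← R2 + (1/2)·R1: [0, 12, 8, -24]
R3 ← R3 + (1/2)·R1: [0, 6, 4, -12]
R3 ← R3 − (1/2)·R2: [0, 0, 0, 0]
The echelon form has 2 nonzero rows, and every pivot lies in the first 3 columns, so rank(P) = rank([P|b]) = 2.
The system is consistent.
Free variables = (unknowns) − (rank) = 3 − 2 = 1.

1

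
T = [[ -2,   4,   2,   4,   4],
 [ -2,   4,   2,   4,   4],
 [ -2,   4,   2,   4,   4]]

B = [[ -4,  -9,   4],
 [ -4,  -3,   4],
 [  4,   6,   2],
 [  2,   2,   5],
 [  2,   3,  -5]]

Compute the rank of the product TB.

1

First compute TB:
[[ 16,  38,  12],
 [ 16,  38,  12],
 [ 16,  38,  12]]
Now row reduce the product.
R2 ← R2 − R1: [0, 0, 0]
R3 ← R3 − R1: [0, 0, 0]
1 nonzero row, so rank(TB) = 1.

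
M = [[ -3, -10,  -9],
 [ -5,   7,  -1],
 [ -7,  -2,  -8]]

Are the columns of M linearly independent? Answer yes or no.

yes

Row reduce M to echelon form.
R2 ← R2 − (5/3)·R1: [0, 71/3, 14]
R3 ← R3 − (7/3)·R1: [0, 64/3, 13]
R3 ← R3 − (64/71)·R2: [0, 0, 27/71]
3 pivots among 3 columns.
Every column is a pivot column, so the columns are linearly independent.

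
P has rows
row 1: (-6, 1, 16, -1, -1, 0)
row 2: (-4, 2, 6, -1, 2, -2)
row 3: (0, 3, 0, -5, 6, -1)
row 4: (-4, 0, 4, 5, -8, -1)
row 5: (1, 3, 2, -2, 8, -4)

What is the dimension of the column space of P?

5

Row reduce to echelon form.
R2 ← R2 − (2/3)·R1: [0, 4/3, -14/3, -1/3, 8/3, -2]
R4 ← R4 − (2/3)·R1: [0, -2/3, -20/3, 17/3, -22/3, -1]
R5 ← R5 + (1/6)·R1: [0, 19/6, 14/3, -13/6, 47/6, -4]
R3 ← R3 − (9/4)·R2: [0, 0, 21/2, -17/4, 0, 7/2]
R4 ← R4 + (1/2)·R2: [0, 0, -9, 11/2, -6, -2]
R5 ← R5 − (19/8)·R2: [0, 0, 63/4, -11/8, 3/2, 3/4]
R4 ← R4 + (6/7)·R3: [0, 0, 0, 13/7, -6, 1]
R5 ← R5 − (3/2)·R3: [0, 0, 0, 5, 3/2, -9/2]
R5 ← R5 − (35/13)·R4: [0, 0, 0, 0, 459/26, -187/26]
Echelon form has 5 nonzero rows, so rank(P) = 5.
The column space has dimension equal to the rank: 5.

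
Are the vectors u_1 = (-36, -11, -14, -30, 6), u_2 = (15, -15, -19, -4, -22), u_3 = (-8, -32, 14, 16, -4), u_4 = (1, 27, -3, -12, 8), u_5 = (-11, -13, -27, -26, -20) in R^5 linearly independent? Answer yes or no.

Form the matrix with these vectors as rows and row reduce.
R2 ← R2 + (5/12)·R1: [0, -235/12, -149/6, -33/2, -39/2]
R3 ← R3 − (2/9)·R1: [0, -266/9, 154/9, 68/3, -16/3]
R4 ← R4 + (1/36)·R1: [0, 961/36, -61/18, -77/6, 49/6]
R5 ← R5 − (11/36)·R1: [0, -347/36, -409/18, -101/6, -131/6]
R3 ← R3 − (1064/705)·R2: [0, 0, 38486/705, 33536/705, 16988/705]
R4 ← R4 + (961/705)·R2: [0, 0, -26254/705, -24904/705, -12982/705]
R5 ← R5 − (347/705)·R2: [0, 0, -7402/705, -6142/705, -8626/705]
R4 ← R4 + (13127/19243)·R3: [0, 0, 0, -55320/19243, -38030/19243]
R5 ← R5 + (3701/19243)·R3: [0, 0, 0, 8406/19243, -146266/19243]
R5 ← R5 + (1401/9220)·R4: [0, 0, 0, 0, -7285/922]
5 nonzero rows, so the 5 vectors span a space of dimension 5.
Since 5 = 5, the vectors are linearly independent.

yes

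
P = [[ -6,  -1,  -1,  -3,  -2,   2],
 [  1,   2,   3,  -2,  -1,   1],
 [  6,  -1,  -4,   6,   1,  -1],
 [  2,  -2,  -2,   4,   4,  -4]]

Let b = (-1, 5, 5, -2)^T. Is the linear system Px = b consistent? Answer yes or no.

Row reduce the augmented matrix [P | b].
R2 ← R2 + (1/6)·R1: [0, 11/6, 17/6, -5/2, -4/3, 4/3, 29/6]
R3 ← R3 + R1: [0, -2, -5, 3, -1, 1, 4]
R4 ← R4 + (1/3)·R1: [0, -7/3, -7/3, 3, 10/3, -10/3, -7/3]
R3 ← R3 + (12/11)·R2: [0, 0, -21/11, 3/11, -27/11, 27/11, 102/11]
R4 ← R4 + (14/11)·R2: [0, 0, 14/11, -2/11, 18/11, -18/11, 42/11]
R4 ← R4 + (2/3)·R3: [0, 0, 0, 0, 0, 0, 10]
The echelon form has 4 nonzero rows; the last pivot sits in the augmented column, so rank(P) = 3 but rank([P|b]) = 4.
Since the ranks differ, the system is inconsistent.

no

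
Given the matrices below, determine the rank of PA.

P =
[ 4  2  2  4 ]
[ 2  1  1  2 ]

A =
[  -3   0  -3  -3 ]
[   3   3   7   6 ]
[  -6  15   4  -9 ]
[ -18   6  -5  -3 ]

1

First compute PA:
[[-90,  60, -10, -30],
 [-45,  30,  -5, -15]]
Now row reduce the product.
R2 ← R2 − (1/2)·R1: [0, 0, 0, 0]
1 nonzero row, so rank(PA) = 1.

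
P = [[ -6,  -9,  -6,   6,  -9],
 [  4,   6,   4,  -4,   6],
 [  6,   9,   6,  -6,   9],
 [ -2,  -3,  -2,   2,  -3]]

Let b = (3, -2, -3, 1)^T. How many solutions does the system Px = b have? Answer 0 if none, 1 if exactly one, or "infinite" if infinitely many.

Row reduce the augmented matrix [P | b].
R2 ← R2 + (2/3)·R1: [0, 0, 0, 0, 0, 0]
R3 ← R3 + R1: [0, 0, 0, 0, 0, 0]
R4 ← R4 − (1/3)·R1: [0, 0, 0, 0, 0, 0]
The echelon form has 1 nonzero rows, and every pivot lies in the first 5 columns, so rank(P) = rank([P|b]) = 1.
The system is consistent.
rank = 1 < 5 unknowns, so there are infinitely many solutions.

infinite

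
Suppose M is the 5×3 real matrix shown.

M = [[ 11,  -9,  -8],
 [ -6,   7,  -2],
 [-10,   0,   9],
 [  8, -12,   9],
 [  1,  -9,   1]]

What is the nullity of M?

0

Row reduce to echelon form.
R2 ← R2 + (6/11)·R1: [0, 23/11, -70/11]
R3 ← R3 + (10/11)·R1: [0, -90/11, 19/11]
R4 ← R4 − (8/11)·R1: [0, -60/11, 163/11]
R5 ← R5 − (1/11)·R1: [0, -90/11, 19/11]
R3 ← R3 + (90/23)·R2: [0, 0, -533/23]
R4 ← R4 + (60/23)·R2: [0, 0, -41/23]
R5 ← R5 + (90/23)·R2: [0, 0, -533/23]
R4 ← R4 − (1/13)·R3: [0, 0, 0]
R5 ← R5 − R3: [0, 0, 0]
3 nonzero rows, so rank(M) = 3.
M has 3 columns; by rank–nullity, nullity = 3 − 3 = 0.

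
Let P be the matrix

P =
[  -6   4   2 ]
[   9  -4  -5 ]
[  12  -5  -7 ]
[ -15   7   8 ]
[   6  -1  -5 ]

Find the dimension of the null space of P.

Row reduce to echelon form.
R2 ← R2 + (3/2)·R1: [0, 2, -2]
R3 ← R3 + (2)·R1: [0, 3, -3]
R4 ← R4 − (5/2)·R1: [0, -3, 3]
R5 ← R5 + R1: [0, 3, -3]
R3 ← R3 − (3/2)·R2: [0, 0, 0]
R4 ← R4 + (3/2)·R2: [0, 0, 0]
R5 ← R5 − (3/2)·R2: [0, 0, 0]
2 nonzero rows, so rank(P) = 2.
P has 3 columns; by rank–nullity, nullity = 3 − 2 = 1.

1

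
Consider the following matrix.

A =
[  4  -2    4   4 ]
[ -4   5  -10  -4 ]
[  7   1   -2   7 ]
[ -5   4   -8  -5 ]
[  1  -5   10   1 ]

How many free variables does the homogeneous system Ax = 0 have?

2

Row reduce to echelon form.
R2 ← R2 + R1: [0, 3, -6, 0]
R3 ← R3 − (7/4)·R1: [0, 9/2, -9, 0]
R4 ← R4 + (5/4)·R1: [0, 3/2, -3, 0]
R5 ← R5 − (1/4)·R1: [0, -9/2, 9, 0]
R3 ← R3 − (3/2)·R2: [0, 0, 0, 0]
R4 ← R4 − (1/2)·R2: [0, 0, 0, 0]
R5 ← R5 + (3/2)·R2: [0, 0, 0, 0]
2 nonzero rows, so rank(A) = 2.
A has 4 columns; by rank–nullity, nullity = 4 − 2 = 2.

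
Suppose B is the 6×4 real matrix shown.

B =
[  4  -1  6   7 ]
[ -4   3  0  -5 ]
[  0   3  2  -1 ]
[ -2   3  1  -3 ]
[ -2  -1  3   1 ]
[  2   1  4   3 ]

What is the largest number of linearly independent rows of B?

3

Row reduce to echelon form.
R2 ← R2 + R1: [0, 2, 6, 2]
R4 ← R4 + (1/2)·R1: [0, 5/2, 4, 1/2]
R5 ← R5 + (1/2)·R1: [0, -3/2, 6, 9/2]
R6 ← R6 − (1/2)·R1: [0, 3/2, 1, -1/2]
R3 ← R3 − (3/2)·R2: [0, 0, -7, -4]
R4 ← R4 − (5/4)·R2: [0, 0, -7/2, -2]
R5 ← R5 + (3/4)·R2: [0, 0, 21/2, 6]
R6 ← R6 − (3/4)·R2: [0, 0, -7/2, -2]
R4 ← R4 − (1/2)·R3: [0, 0, 0, 0]
R5 ← R5 + (3/2)·R3: [0, 0, 0, 0]
R6 ← R6 − (1/2)·R3: [0, 0, 0, 0]
Echelon form has 3 nonzero rows, so rank(B) = 3.
The rank gives the maximum number of linearly independent rows: 3.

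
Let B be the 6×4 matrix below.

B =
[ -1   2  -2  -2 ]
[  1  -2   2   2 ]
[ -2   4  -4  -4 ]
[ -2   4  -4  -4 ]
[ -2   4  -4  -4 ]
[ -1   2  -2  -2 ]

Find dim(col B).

1

Row reduce to echelon form.
R2 ← R2 + R1: [0, 0, 0, 0]
R3 ← R3 − (2)·R1: [0, 0, 0, 0]
R4 ← R4 − (2)·R1: [0, 0, 0, 0]
R5 ← R5 − (2)·R1: [0, 0, 0, 0]
R6 ← R6 − R1: [0, 0, 0, 0]
Echelon form has 1 nonzero row, so rank(B) = 1.
The column space has dimension equal to the rank: 1.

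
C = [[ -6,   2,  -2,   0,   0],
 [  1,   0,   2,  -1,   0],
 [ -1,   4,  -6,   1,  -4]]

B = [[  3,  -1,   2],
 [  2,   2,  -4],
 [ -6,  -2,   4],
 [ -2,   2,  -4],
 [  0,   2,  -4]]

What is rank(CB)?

First compute CB:
[[ -2,  14, -28],
 [ -7,  -7,  14],
 [ 39,  15, -30]]
Now row reduce the product.
R2 ← R2 − (7/2)·R1: [0, -56, 112]
R3 ← R3 + (39/2)·R1: [0, 288, -576]
R3 ← R3 + (36/7)·R2: [0, 0, 0]
2 nonzero rows, so rank(CB) = 2.

2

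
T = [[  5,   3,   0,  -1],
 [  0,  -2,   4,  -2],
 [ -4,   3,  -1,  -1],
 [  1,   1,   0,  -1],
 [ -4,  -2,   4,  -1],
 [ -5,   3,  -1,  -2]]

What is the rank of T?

4

Row reduce to echelon form.
R3 ← R3 + (4/5)·R1: [0, 27/5, -1, -9/5]
R4 ← R4 − (1/5)·R1: [0, 2/5, 0, -4/5]
R5 ← R5 + (4/5)·R1: [0, 2/5, 4, -9/5]
R6 ← R6 + R1: [0, 6, -1, -3]
R3 ← R3 + (27/10)·R2: [0, 0, 49/5, -36/5]
R4 ← R4 + (1/5)·R2: [0, 0, 4/5, -6/5]
R5 ← R5 + (1/5)·R2: [0, 0, 24/5, -11/5]
R6 ← R6 + (3)·R2: [0, 0, 11, -9]
R4 ← R4 − (4/49)·R3: [0, 0, 0, -30/49]
R5 ← R5 − (24/49)·R3: [0, 0, 0, 65/49]
R6 ← R6 − (55/49)·R3: [0, 0, 0, -45/49]
R5 ← R5 + (13/6)·R4: [0, 0, 0, 0]
R6 ← R6 − (3/2)·R4: [0, 0, 0, 0]
Echelon form has 4 nonzero rows, so rank(T) = 4.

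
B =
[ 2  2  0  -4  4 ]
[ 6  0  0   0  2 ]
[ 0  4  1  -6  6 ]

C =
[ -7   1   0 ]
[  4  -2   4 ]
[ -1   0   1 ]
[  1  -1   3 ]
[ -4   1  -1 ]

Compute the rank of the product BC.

3

First compute BC:
[[-26,   6,  -8],
 [-50,   8,  -2],
 [-15,   4,  -7]]
Now row reduce the product.
R2 ← R2 − (25/13)·R1: [0, -46/13, 174/13]
R3 ← R3 − (15/26)·R1: [0, 7/13, -31/13]
R3 ← R3 + (7/46)·R2: [0, 0, -8/23]
3 nonzero rows, so rank(BC) = 3.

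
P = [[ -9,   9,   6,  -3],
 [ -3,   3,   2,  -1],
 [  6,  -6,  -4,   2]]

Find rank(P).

1

Row reduce to echelon form.
R2 ← R2 − (1/3)·R1: [0, 0, 0, 0]
R3 ← R3 + (2/3)·R1: [0, 0, 0, 0]
Echelon form has 1 nonzero row, so rank(P) = 1.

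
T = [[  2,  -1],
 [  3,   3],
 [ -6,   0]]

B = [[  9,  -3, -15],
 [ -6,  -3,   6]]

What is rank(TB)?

First compute TB:
[[ 24,  -3, -36],
 [  9, -18, -27],
 [-54,  18,  90]]
Now row reduce the product.
R2 ← R2 − (3/8)·R1: [0, -135/8, -27/2]
R3 ← R3 + (9/4)·R1: [0, 45/4, 9]
R3 ← R3 + (2/3)·R2: [0, 0, 0]
2 nonzero rows, so rank(TB) = 2.

2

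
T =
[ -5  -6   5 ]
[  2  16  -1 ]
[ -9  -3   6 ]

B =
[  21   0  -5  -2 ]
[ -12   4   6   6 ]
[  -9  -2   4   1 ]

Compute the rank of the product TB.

3

First compute TB:
[[-78, -34,   9, -21],
 [-141,  66,  82,  91],
 [-207, -24,  51,   6]]
Now row reduce the product.
R2 ← R2 − (47/26)·R1: [0, 1657/13, 1709/26, 3353/26]
R3 ← R3 − (69/26)·R1: [0, 861/13, 705/26, 1605/26]
R3 ← R3 − (861/1657)·R2: [0, 0, -11664/1657, -8748/1657]
3 nonzero rows, so rank(TB) = 3.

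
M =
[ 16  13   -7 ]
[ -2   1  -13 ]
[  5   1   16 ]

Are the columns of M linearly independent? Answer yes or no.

yes

Row reduce M to echelon form.
R2 ← R2 + (1/8)·R1: [0, 21/8, -111/8]
R3 ← R3 − (5/16)·R1: [0, -49/16, 291/16]
R3 ← R3 + (7/6)·R2: [0, 0, 2]
3 pivots among 3 columns.
Every column is a pivot column, so the columns are linearly independent.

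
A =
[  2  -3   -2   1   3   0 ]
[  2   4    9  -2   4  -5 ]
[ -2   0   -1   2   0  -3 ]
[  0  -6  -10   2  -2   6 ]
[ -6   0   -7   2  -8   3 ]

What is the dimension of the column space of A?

3

Row reduce to echelon form.
R2 ← R2 − R1: [0, 7, 11, -3, 1, -5]
R3 ← R3 + R1: [0, -3, -3, 3, 3, -3]
R5 ← R5 + (3)·R1: [0, -9, -13, 5, 1, 3]
R3 ← R3 + (3/7)·R2: [0, 0, 12/7, 12/7, 24/7, -36/7]
R4 ← R4 + (6/7)·R2: [0, 0, -4/7, -4/7, -8/7, 12/7]
R5 ← R5 + (9/7)·R2: [0, 0, 8/7, 8/7, 16/7, -24/7]
R4 ← R4 + (1/3)·R3: [0, 0, 0, 0, 0, 0]
R5 ← R5 − (2/3)·R3: [0, 0, 0, 0, 0, 0]
Echelon form has 3 nonzero rows, so rank(A) = 3.
The column space has dimension equal to the rank: 3.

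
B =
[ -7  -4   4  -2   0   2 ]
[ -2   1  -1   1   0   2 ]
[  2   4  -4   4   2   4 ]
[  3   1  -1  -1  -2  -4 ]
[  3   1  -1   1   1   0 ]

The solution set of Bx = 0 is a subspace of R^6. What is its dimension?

3

Row reduce to echelon form.
R2 ← R2 − (2/7)·R1: [0, 15/7, -15/7, 11/7, 0, 10/7]
R3 ← R3 + (2/7)·R1: [0, 20/7, -20/7, 24/7, 2, 32/7]
R4 ← R4 + (3/7)·R1: [0, -5/7, 5/7, -13/7, -2, -22/7]
R5 ← R5 + (3/7)·R1: [0, -5/7, 5/7, 1/7, 1, 6/7]
R3 ← R3 − (4/3)·R2: [0, 0, 0, 4/3, 2, 8/3]
R4 ← R4 + (1/3)·R2: [0, 0, 0, -4/3, -2, -8/3]
R5 ← R5 + (1/3)·R2: [0, 0, 0, 2/3, 1, 4/3]
R4 ← R4 + R3: [0, 0, 0, 0, 0, 0]
R5 ← R5 − (1/2)·R3: [0, 0, 0, 0, 0, 0]
3 nonzero rows, so rank(B) = 3.
B has 6 columns; by rank–nullity, nullity = 6 − 3 = 3.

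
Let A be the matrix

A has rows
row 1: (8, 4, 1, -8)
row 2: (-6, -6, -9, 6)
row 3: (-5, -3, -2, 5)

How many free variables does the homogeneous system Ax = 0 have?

2

Row reduce to echelon form.
R2 ← R2 + (3/4)·R1: [0, -3, -33/4, 0]
R3 ← R3 + (5/8)·R1: [0, -1/2, -11/8, 0]
R3 ← R3 − (1/6)·R2: [0, 0, 0, 0]
2 nonzero rows, so rank(A) = 2.
A has 4 columns; by rank–nullity, nullity = 4 − 2 = 2.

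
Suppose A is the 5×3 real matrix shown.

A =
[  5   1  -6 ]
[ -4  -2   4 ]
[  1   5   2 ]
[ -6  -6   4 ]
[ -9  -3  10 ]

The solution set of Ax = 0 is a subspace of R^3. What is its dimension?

1

Row reduce to echelon form.
R2 ← R2 + (4/5)·R1: [0, -6/5, -4/5]
R3 ← R3 − (1/5)·R1: [0, 24/5, 16/5]
R4 ← R4 + (6/5)·R1: [0, -24/5, -16/5]
R5 ← R5 + (9/5)·R1: [0, -6/5, -4/5]
R3 ← R3 + (4)·R2: [0, 0, 0]
R4 ← R4 − (4)·R2: [0, 0, 0]
R5 ← R5 − R2: [0, 0, 0]
2 nonzero rows, so rank(A) = 2.
A has 3 columns; by rank–nullity, nullity = 3 − 2 = 1.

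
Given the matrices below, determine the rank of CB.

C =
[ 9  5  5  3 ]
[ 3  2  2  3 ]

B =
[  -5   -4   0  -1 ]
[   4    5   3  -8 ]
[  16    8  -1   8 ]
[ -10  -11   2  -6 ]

2

First compute CB:
[[ 25,  -4,  16, -27],
 [ -5, -19,  10, -21]]
Now row reduce the product.
R2 ← R2 + (1/5)·R1: [0, -99/5, 66/5, -132/5]
2 nonzero rows, so rank(CB) = 2.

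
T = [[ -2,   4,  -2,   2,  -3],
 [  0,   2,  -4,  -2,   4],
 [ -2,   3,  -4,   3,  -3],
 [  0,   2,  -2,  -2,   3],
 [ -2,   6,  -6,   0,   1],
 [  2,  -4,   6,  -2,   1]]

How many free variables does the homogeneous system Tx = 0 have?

2

Row reduce to echelon form.
R3 ← R3 − R1: [0, -1, -2, 1, 0]
R5 ← R5 − R1: [0, 2, -4, -2, 4]
R6 ← R6 + R1: [0, 0, 4, 0, -2]
R3 ← R3 + (1/2)·R2: [0, 0, -4, 0, 2]
R4 ← R4 − R2: [0, 0, 2, 0, -1]
R5 ← R5 − R2: [0, 0, 0, 0, 0]
R4 ← R4 + (1/2)·R3: [0, 0, 0, 0, 0]
R6 ← R6 + R3: [0, 0, 0, 0, 0]
3 nonzero rows, so rank(T) = 3.
T has 5 columns; by rank–nullity, nullity = 5 − 3 = 2.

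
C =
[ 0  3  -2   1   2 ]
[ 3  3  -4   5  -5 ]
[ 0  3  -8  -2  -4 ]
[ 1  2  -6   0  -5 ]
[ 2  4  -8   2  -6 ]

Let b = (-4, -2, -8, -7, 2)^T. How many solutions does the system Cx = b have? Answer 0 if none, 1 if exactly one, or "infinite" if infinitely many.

0

Row reduce the augmented matrix [C | b].
Swap R1 ↔ R2
R4 ← R4 − (1/3)·R1: [0, 1, -14/3, -5/3, -10/3, -19/3]
R5 ← R5 − (2/3)·R1: [0, 2, -16/3, -4/3, -8/3, 10/3]
R3 ← R3 − R2: [0, 0, -6, -3, -6, -4]
R4 ← R4 − (1/3)·R2: [0, 0, -4, -2, -4, -5]
R5 ← R5 − (2/3)·R2: [0, 0, -4, -2, -4, 6]
R4 ← R4 − (2/3)·R3: [0, 0, 0, 0, 0, -7/3]
R5 ← R5 − (2/3)·R3: [0, 0, 0, 0, 0, 26/3]
R5 ← R5 + (26/7)·R4: [0, 0, 0, 0, 0, 0]
The echelon form has 4 nonzero rows; the last pivot sits in the augmented column, so rank(C) = 3 but rank([C|b]) = 4.
Since the ranks differ, the system is inconsistent.
It has no solutions.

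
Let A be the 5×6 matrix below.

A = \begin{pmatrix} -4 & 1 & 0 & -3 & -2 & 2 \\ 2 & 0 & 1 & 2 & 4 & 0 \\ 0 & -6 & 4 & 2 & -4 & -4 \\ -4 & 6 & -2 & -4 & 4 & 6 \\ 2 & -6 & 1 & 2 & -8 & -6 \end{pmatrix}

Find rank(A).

Row reduce to echelon form.
R2 ← R2 + (1/2)·R1: [0, 1/2, 1, 1/2, 3, 1]
R4 ← R4 − R1: [0, 5, -2, -1, 6, 4]
R5 ← R5 + (1/2)·R1: [0, -11/2, 1, 1/2, -9, -5]
R3 ← R3 + (12)·R2: [0, 0, 16, 8, 32, 8]
R4 ← R4 − (10)·R2: [0, 0, -12, -6, -24, -6]
R5 ← R5 + (11)·R2: [0, 0, 12, 6, 24, 6]
R4 ← R4 + (3/4)·R3: [0, 0, 0, 0, 0, 0]
R5 ← R5 − (3/4)·R3: [0, 0, 0, 0, 0, 0]
Echelon form has 3 nonzero rows, so rank(A) = 3.

3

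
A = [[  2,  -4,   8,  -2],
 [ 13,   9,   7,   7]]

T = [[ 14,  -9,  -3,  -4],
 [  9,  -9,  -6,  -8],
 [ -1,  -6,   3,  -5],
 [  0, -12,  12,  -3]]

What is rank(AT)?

First compute AT:
[[-16,  -6,  18, -10],
 [256, -324,  12, -180]]
Now row reduce the product.
R2 ← R2 + (16)·R1: [0, -420, 300, -340]
2 nonzero rows, so rank(AT) = 2.

2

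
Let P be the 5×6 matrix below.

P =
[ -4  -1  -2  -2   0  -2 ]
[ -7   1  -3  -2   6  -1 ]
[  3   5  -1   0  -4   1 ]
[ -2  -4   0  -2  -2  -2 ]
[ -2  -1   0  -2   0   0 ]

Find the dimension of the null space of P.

1

Row reduce to echelon form.
R2 ← R2 − (7/4)·R1: [0, 11/4, 1/2, 3/2, 6, 5/2]
R3 ← R3 + (3/4)·R1: [0, 17/4, -5/2, -3/2, -4, -1/2]
R4 ← R4 − (1/2)·R1: [0, -7/2, 1, -1, -2, -1]
R5 ← R5 − (1/2)·R1: [0, -1/2, 1, -1, 0, 1]
R3 ← R3 − (17/11)·R2: [0, 0, -36/11, -42/11, -146/11, -48/11]
R4 ← R4 + (14/11)·R2: [0, 0, 18/11, 10/11, 62/11, 24/11]
R5 ← R5 + (2/11)·R2: [0, 0, 12/11, -8/11, 12/11, 16/11]
R4 ← R4 + (1/2)·R3: [0, 0, 0, -1, -1, 0]
R5 ← R5 + (1/3)·R3: [0, 0, 0, -2, -10/3, 0]
R5 ← R5 − (2)·R4: [0, 0, 0, 0, -4/3, 0]
5 nonzero rows, so rank(P) = 5.
P has 6 columns; by rank–nullity, nullity = 6 − 5 = 1.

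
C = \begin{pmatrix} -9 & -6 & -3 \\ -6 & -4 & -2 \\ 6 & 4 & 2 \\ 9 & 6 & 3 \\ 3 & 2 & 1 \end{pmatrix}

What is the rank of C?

1

Row reduce to echelon form.
R2 ← R2 − (2/3)·R1: [0, 0, 0]
R3 ← R3 + (2/3)·R1: [0, 0, 0]
R4 ← R4 + R1: [0, 0, 0]
R5 ← R5 + (1/3)·R1: [0, 0, 0]
Echelon form has 1 nonzero row, so rank(C) = 1.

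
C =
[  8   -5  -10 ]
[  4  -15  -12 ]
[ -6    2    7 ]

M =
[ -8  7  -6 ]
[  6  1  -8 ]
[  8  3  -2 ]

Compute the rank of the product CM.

First compute CM:
[[-174,  21,  12],
 [-218, -23, 120],
 [116, -19,   6]]
Now row reduce the product.
R2 ← R2 − (109/87)·R1: [0, -1430/29, 3044/29]
R3 ← R3 + (2/3)·R1: [0, -5, 14]
R3 ← R3 − (29/286)·R2: [0, 0, 480/143]
3 nonzero rows, so rank(CM) = 3.

3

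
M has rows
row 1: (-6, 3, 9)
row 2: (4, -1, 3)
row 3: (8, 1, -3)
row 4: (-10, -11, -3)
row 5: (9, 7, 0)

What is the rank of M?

Row reduce to echelon form.
R2 ← R2 + (2/3)·R1: [0, 1, 9]
R3 ← R3 + (4/3)·R1: [0, 5, 9]
R4 ← R4 − (5/3)·R1: [0, -16, -18]
R5 ← R5 + (3/2)·R1: [0, 23/2, 27/2]
R3 ← R3 − (5)·R2: [0, 0, -36]
R4 ← R4 + (16)·R2: [0, 0, 126]
R5 ← R5 − (23/2)·R2: [0, 0, -90]
R4 ← R4 + (7/2)·R3: [0, 0, 0]
R5 ← R5 − (5/2)·R3: [0, 0, 0]
Echelon form has 3 nonzero rows, so rank(M) = 3.

3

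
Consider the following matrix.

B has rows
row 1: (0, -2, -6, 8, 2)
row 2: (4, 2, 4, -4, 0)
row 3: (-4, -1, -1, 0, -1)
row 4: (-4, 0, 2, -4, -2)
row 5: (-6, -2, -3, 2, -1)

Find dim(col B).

2

Row reduce to echelon form.
Swap R1 ↔ R2
R3 ← R3 + R1: [0, 1, 3, -4, -1]
R4 ← R4 + R1: [0, 2, 6, -8, -2]
R5 ← R5 + (3/2)·R1: [0, 1, 3, -4, -1]
R3 ← R3 + (1/2)·R2: [0, 0, 0, 0, 0]
R4 ← R4 + R2: [0, 0, 0, 0, 0]
R5 ← R5 + (1/2)·R2: [0, 0, 0, 0, 0]
Echelon form has 2 nonzero rows, so rank(B) = 2.
The column space has dimension equal to the rank: 2.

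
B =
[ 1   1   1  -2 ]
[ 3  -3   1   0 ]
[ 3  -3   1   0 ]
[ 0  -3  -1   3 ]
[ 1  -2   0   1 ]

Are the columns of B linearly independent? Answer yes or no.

no

Row reduce B to echelon form.
R2 ← R2 − (3)·R1: [0, -6, -2, 6]
R3 ← R3 − (3)·R1: [0, -6, -2, 6]
R5 ← R5 − R1: [0, -3, -1, 3]
R3 ← R3 − R2: [0, 0, 0, 0]
R4 ← R4 − (1/2)·R2: [0, 0, 0, 0]
R5 ← R5 − (1/2)·R2: [0, 0, 0, 0]
2 pivots among 4 columns.
Only 2 < 4 pivot columns, so the columns are linearly dependent.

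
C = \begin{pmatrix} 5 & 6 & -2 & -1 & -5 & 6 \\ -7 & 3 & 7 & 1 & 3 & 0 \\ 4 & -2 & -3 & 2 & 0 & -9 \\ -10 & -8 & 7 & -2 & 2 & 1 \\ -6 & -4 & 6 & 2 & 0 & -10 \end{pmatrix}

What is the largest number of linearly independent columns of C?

5

Row reduce to echelon form.
R2 ← R2 + (7/5)·R1: [0, 57/5, 21/5, -2/5, -4, 42/5]
R3 ← R3 − (4/5)·R1: [0, -34/5, -7/5, 14/5, 4, -69/5]
R4 ← R4 + (2)·R1: [0, 4, 3, -4, -8, 13]
R5 ← R5 + (6/5)·R1: [0, 16/5, 18/5, 4/5, -6, -14/5]
R3 ← R3 + (34/57)·R2: [0, 0, 21/19, 146/57, 92/57, -167/19]
R4 ← R4 − (20/57)·R2: [0, 0, 29/19, -220/57, -376/57, 191/19]
R5 ← R5 − (16/57)·R2: [0, 0, 46/19, 52/57, -278/57, -98/19]
R4 ← R4 − (29/21)·R3: [0, 0, 0, -466/63, -556/63, 466/21]
R5 ← R5 − (46/21)·R3: [0, 0, 0, -296/63, -530/63, 296/21]
R5 ← R5 − (148/233)·R4: [0, 0, 0, 0, -654/233, 0]
Echelon form has 5 nonzero rows, so rank(C) = 5.
The rank gives the maximum number of linearly independent columns: 5.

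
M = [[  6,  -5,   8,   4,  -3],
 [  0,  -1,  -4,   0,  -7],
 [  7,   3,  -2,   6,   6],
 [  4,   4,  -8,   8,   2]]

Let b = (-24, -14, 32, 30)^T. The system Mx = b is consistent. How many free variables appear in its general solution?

1

Row reduce the augmented matrix [M | b].
R3 ← R3 − (7/6)·R1: [0, 53/6, -34/3, 4/3, 19/2, 60]
R4 ← R4 − (2/3)·R1: [0, 22/3, -40/3, 16/3, 4, 46]
R3 ← R3 + (53/6)·R2: [0, 0, -140/3, 4/3, -157/3, -191/3]
R4 ← R4 + (22/3)·R2: [0, 0, -128/3, 16/3, -142/3, -170/3]
R4 ← R4 − (32/35)·R3: [0, 0, 0, 144/35, 18/35, 54/35]
The echelon form has 4 nonzero rows, and every pivot lies in the first 5 columns, so rank(M) = rank([M|b]) = 4.
The system is consistent.
Free variables = (unknowns) − (rank) = 5 − 4 = 1.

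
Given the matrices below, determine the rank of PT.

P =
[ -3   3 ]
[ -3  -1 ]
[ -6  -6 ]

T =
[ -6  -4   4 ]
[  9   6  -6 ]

1

First compute PT:
[[ 45,  30, -30],
 [  9,   6,  -6],
 [-18, -12,  12]]
Now row reduce the product.
R2 ← R2 − (1/5)·R1: [0, 0, 0]
R3 ← R3 + (2/5)·R1: [0, 0, 0]
1 nonzero row, so rank(PT) = 1.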